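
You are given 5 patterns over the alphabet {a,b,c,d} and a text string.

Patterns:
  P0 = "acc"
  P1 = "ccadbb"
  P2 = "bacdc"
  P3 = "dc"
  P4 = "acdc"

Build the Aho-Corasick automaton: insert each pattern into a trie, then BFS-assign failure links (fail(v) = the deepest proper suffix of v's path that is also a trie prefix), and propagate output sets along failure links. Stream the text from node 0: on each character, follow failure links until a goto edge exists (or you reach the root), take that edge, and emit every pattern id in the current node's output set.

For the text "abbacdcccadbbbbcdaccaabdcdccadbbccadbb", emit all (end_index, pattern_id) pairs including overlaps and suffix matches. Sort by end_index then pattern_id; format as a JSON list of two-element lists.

Build automaton:
Trie nodes:
  0='ε' goto a→1 b→10 c→4 d→15
  1='a' goto c→2
  2='ac' goto c→3 d→17
  3='acc' goto ·  ←P0
  4='c' goto c→5
  5='cc' goto a→6
  6='cca' goto d→7
  7='ccad' goto b→8
  8='ccadb' goto b→9
  9='ccadbb' goto ·  ←P1
  10='b' goto a→11
  11='ba' goto c→12
  12='bac' goto d→13
  13='bacd' goto c→14
  14='bacdc' goto ·  ←P2
  15='d' goto c→16
  16='dc' goto ·  ←P3
  17='acd' goto c→18
  18='acdc' goto ·  ←P4

Failure links (BFS by depth):
  n1('a'): parent n0 fail=0; on 'a' 0 → fail=0;  out ∅∪∅=∅
  n4('c'): parent n0 fail=0; on 'c' 0 → fail=0;  out ∅∪∅=∅
  n10('b'): parent n0 fail=0; on 'b' 0 → fail=0;  out ∅∪∅=∅
  n15('d'): parent n0 fail=0; on 'd' 0 → fail=0;  out ∅∪∅=∅
  n2('ac'): parent n1 fail=0; on 'c' 0 → fail=4;  out ∅∪∅=∅
  n5('cc'): parent n4 fail=0; on 'c' 0 → fail=4;  out ∅∪∅=∅
  n11('ba'): parent n10 fail=0; on 'a' 0 → fail=1;  out ∅∪∅=∅
  n16('dc'): parent n15 fail=0; on 'c' 0 → fail=4;  out {3}∪∅={3}
  n3('acc'): parent n2 fail=4; on 'c' 4 → fail=5;  out {0}∪∅={0}
  n6('cca'): parent n5 fail=4; on 'a' 4→0 → fail=1;  out ∅∪∅=∅
  n12('bac'): parent n11 fail=1; on 'c' 1 → fail=2;  out ∅∪∅=∅
  n17('acd'): parent n2 fail=4; on 'd' 4→0 → fail=15;  out ∅∪∅=∅
  n7('ccad'): parent n6 fail=1; on 'd' 1→0 → fail=15;  out ∅∪∅=∅
  n13('bacd'): parent n12 fail=2; on 'd' 2 → fail=17;  out ∅∪∅=∅
  n18('acdc'): parent n17 fail=15; on 'c' 15 → fail=16;  out {4}∪{3}={3,4}
  n8('ccadb'): parent n7 fail=15; on 'b' 15→0 → fail=10;  out ∅∪∅=∅
  n14('bacdc'): parent n13 fail=17; on 'c' 17 → fail=18;  out {2}∪{3,4}={2,3,4}
  n9('ccadbb'): parent n8 fail=10; on 'b' 10→0 → fail=10;  out {1}∪∅={1}

Scan:
pos 0 'a': at 1
pos 1 'b': at 10 ·f
pos 2 'b': at 10 ·f
pos 3 'a': at 11
pos 4 'c': at 12
pos 5 'd': at 13
pos 6 'c': at 14  emit P2@[2:6],P3@[5:6],P4@[3:6]
pos 7 'c': at 5 ·f
pos 8 'c': at 5 ·f
pos 9 'a': at 6
pos 10 'd': at 7
pos 11 'b': at 8
pos 12 'b': at 9  emit P1@[7:12]
pos 13 'b': at 10 ·f
pos 14 'b': at 10 ·f
pos 15 'c': at 4 ·f
pos 16 'd': at 15 ·f
pos 17 'a': at 1 ·f
pos 18 'c': at 2
pos 19 'c': at 3  emit P0@[17:19]
pos 20 'a': at 6 ·f
pos 21 'a': at 1 ·f
pos 22 'b': at 10 ·f
pos 23 'd': at 15 ·f
pos 24 'c': at 16  emit P3@[23:24]
pos 25 'd': at 15 ·f
pos 26 'c': at 16  emit P3@[25:26]
pos 27 'c': at 5 ·f
pos 28 'a': at 6
pos 29 'd': at 7
pos 30 'b': at 8
pos 31 'b': at 9  emit P1@[26:31]
pos 32 'c': at 4 ·f
pos 33 'c': at 5
pos 34 'a': at 6
pos 35 'd': at 7
pos 36 'b': at 8
pos 37 'b': at 9  emit P1@[32:37]

Result: [[6,2],[6,3],[6,4],[12,1],[19,0],[24,3],[26,3],[31,1],[37,1]]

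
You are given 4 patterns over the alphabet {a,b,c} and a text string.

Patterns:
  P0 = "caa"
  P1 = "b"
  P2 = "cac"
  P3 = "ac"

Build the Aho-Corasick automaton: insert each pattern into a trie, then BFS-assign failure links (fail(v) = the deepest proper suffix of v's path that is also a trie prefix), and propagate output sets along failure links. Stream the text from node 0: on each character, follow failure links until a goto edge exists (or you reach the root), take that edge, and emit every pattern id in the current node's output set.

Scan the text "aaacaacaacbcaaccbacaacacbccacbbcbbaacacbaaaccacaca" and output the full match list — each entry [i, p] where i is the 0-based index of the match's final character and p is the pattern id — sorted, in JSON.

Build:
Trie (insert patterns):
  0='ε' goto a→6 b→4 c→1
  1='c' goto a→2
  2='ca' goto a→3 c→5
  3='caa' goto ·  [P0 ends]
  4='b' goto ·  [P1 ends]
  5='cac' goto ·  [P2 ends]
  6='a' goto c→7
  7='ac' goto ·  [P3 ends]

Failure links (BFS by depth):
  fail(1) 'c': from fail(0)=0 chase 'c': 0 ⇒ 0;  out=∅∪out(0)=∅
  fail(4) 'b': from fail(0)=0 chase 'b': 0 ⇒ 0;  out={1}∪out(0)={1}
  fail(6) 'a': from fail(0)=0 chase 'a': 0 ⇒ 0;  out=∅∪out(0)=∅
  fail(2) 'ca': from fail(1)=0 chase 'a': 0 ⇒ 6;  out=∅∪out(6)=∅
  fail(7) 'ac': from fail(6)=0 chase 'c': 0 ⇒ 1;  out={3}∪out(1)={3}
  fail(3) 'caa': from fail(2)=6 chase 'a': 6→0 ⇒ 6;  out={0}∪out(6)={0}
  fail(5) 'cac': from fail(2)=6 chase 'c': 6 ⇒ 7;  out={2}∪out(7)={2,3}

Scan:
i=0 'a': node 0→6
i=1 'a': node 6→6 (fail-walked)
i=2 'a': node 6→6 (fail-walked)
i=3 'c': node 6→7  ** P3@[2:3]
i=4 'a': node 7→2 (fail-walked)
i=5 'a': node 2→3  ** P0@[3:5]
i=6 'c': node 3→7 (fail-walked)  ** P3@[5:6]
i=7 'a': node 7→2 (fail-walked)
i=8 'a': node 2→3  ** P0@[6:8]
i=9 'c': node 3→7 (fail-walked)  ** P3@[8:9]
i=10 'b': node 7→4 (fail-walked)  ** P1@[10:10]
i=11 'c': node 4→1 (fail-walked)
i=12 'a': node 1→2
i=13 'a': node 2→3  ** P0@[11:13]
i=14 'c': node 3→7 (fail-walked)  ** P3@[13:14]
i=15 'c': node 7→1 (fail-walked)
i=16 'b': node 1→4 (fail-walked)  ** P1@[16:16]
i=17 'a': node 4→6 (fail-walked)
i=18 'c': node 6→7  ** P3@[17:18]
i=19 'a': node 7→2 (fail-walked)
i=20 'a': node 2→3  ** P0@[18:20]
i=21 'c': node 3→7 (fail-walked)  ** P3@[20:21]
i=22 'a': node 7→2 (fail-walked)
i=23 'c': node 2→5  ** P2@[21:23],P3@[22:23]
i=24 'b': node 5→4 (fail-walked)  ** P1@[24:24]
i=25 'c': node 4→1 (fail-walked)
i=26 'c': node 1→1 (fail-walked)
i=27 'a': node 1→2
i=28 'c': node 2→5  ** P2@[26:28],P3@[27:28]
i=29 'b': node 5→4 (fail-walked)  ** P1@[29:29]
i=30 'b': node 4→4 (fail-walked)  ** P1@[30:30]
i=31 'c': node 4→1 (fail-walked)
i=32 'b': node 1→4 (fail-walked)  ** P1@[32:32]
i=33 'b': node 4→4 (fail-walked)  ** P1@[33:33]
i=34 'a': node 4→6 (fail-walked)
i=35 'a': node 6→6 (fail-walked)
i=36 'c': node 6→7  ** P3@[35:36]
i=37 'a': node 7→2 (fail-walked)
i=38 'c': node 2→5  ** P2@[36:38],P3@[37:38]
i=39 'b': node 5→4 (fail-walked)  ** P1@[39:39]
i=40 'a': node 4→6 (fail-walked)
i=41 'a': node 6→6 (fail-walked)
i=42 'a': node 6→6 (fail-walked)
i=43 'c': node 6→7  ** P3@[42:43]
i=44 'c': node 7→1 (fail-walked)
i=45 'a': node 1→2
i=46 'c': node 2→5  ** P2@[44:46],P3@[45:46]
i=47 'a': node 5→2 (fail-walked)
i=48 'c': node 2→5  ** P2@[46:48],P3@[47:48]
i=49 'a': node 5→2 (fail-walked)

Result: [[3,3],[5,0],[6,3],[8,0],[9,3],[10,1],[13,0],[14,3],[16,1],[18,3],[20,0],[21,3],[23,2],[23,3],[24,1],[28,2],[28,3],[29,1],[30,1],[32,1],[33,1],[36,3],[38,2],[38,3],[39,1],[43,3],[46,2],[46,3],[48,2],[48,3]]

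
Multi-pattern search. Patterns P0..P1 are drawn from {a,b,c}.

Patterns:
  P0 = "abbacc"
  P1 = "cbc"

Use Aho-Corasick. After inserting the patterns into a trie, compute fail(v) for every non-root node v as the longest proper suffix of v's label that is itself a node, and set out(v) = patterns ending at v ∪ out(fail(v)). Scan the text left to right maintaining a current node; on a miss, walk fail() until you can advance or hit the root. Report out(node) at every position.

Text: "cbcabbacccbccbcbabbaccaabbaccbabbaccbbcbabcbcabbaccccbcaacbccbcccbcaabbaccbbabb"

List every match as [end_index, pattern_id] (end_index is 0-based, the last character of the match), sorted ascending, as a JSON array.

Build automaton:
Trie nodes:
  0='ε' goto a→1 c→7
  1='a' goto b→2
  2='ab' goto b→3
  3='abb' goto a→4
  4='abba' goto c→5
  5='abbac' goto c→6
  6='abbacc' goto ·  [P0 ends]
  7='c' goto b→8
  8='cb' goto c→9
  9='cbc' goto ·  [P1 ends]

Failure links (BFS by depth):
  n1('a'): parent n0 fail=0; on 'a' 0 → fail=0;  out ∅∪∅=∅
  n7('c'): parent n0 fail=0; on 'c' 0 → fail=0;  out ∅∪∅=∅
  n2('ab'): parent n1 fail=0; on 'b' 0 → fail=0;  out ∅∪∅=∅
  n8('cb'): parent n7 fail=0; on 'b' 0 → fail=0;  out ∅∪∅=∅
  n3('abb'): parent n2 fail=0; on 'b' 0 → fail=0;  out ∅∪∅=∅
  n9('cbc'): parent n8 fail=0; on 'c' 0 → fail=7;  out {1}∪∅={1}
  n4('abba'): parent n3 fail=0; on 'a' 0 → fail=1;  out ∅∪∅=∅
  n5('abbac'): parent n4 fail=1; on 'c' 1→0 → fail=7;  out ∅∪∅=∅
  n6('abbacc'): parent n5 fail=7; on 'c' 7→0 → fail=7;  out {0}∪∅={0}

Text stream:
pos 0 'c': at 7
pos 1 'b': at 8
pos 2 'c': at 9  emit P1@[0:2]
pos 3 'a': at 1 (via fail)
pos 4 'b': at 2
pos 5 'b': at 3
pos 6 'a': at 4
pos 7 'c': at 5
pos 8 'c': at 6  emit P0@[3:8]
pos 9 'c': at 7 (via fail)
pos 10 'b': at 8
pos 11 'c': at 9  emit P1@[9:11]
pos 12 'c': at 7 (via fail)
pos 13 'b': at 8
pos 14 'c': at 9  emit P1@[12:14]
pos 15 'b': at 8 (via fail)
pos 16 'a': at 1 (via fail)
pos 17 'b': at 2
pos 18 'b': at 3
pos 19 'a': at 4
pos 20 'c': at 5
pos 21 'c': at 6  emit P0@[16:21]
pos 22 'a': at 1 (via fail)
pos 23 'a': at 1 (via fail)
pos 24 'b': at 2
pos 25 'b': at 3
pos 26 'a': at 4
pos 27 'c': at 5
pos 28 'c': at 6  emit P0@[23:28]
pos 29 'b': at 8 (via fail)
pos 30 'a': at 1 (via fail)
pos 31 'b': at 2
pos 32 'b': at 3
pos 33 'a': at 4
pos 34 'c': at 5
pos 35 'c': at 6  emit P0@[30:35]
pos 36 'b': at 8 (via fail)
pos 37 'b': at 0 (via fail)
pos 38 'c': at 7
pos 39 'b': at 8
pos 40 'a': at 1 (via fail)
pos 41 'b': at 2
pos 42 'c': at 7 (via fail)
pos 43 'b': at 8
pos 44 'c': at 9  emit P1@[42:44]
pos 45 'a': at 1 (via fail)
pos 46 'b': at 2
pos 47 'b': at 3
pos 48 'a': at 4
pos 49 'c': at 5
pos 50 'c': at 6  emit P0@[45:50]
pos 51 'c': at 7 (via fail)
pos 52 'c': at 7 (via fail)
pos 53 'b': at 8
pos 54 'c': at 9  emit P1@[52:54]
pos 55 'a': at 1 (via fail)
pos 56 'a': at 1 (via fail)
pos 57 'c': at 7 (via fail)
pos 58 'b': at 8
pos 59 'c': at 9  emit P1@[57:59]
pos 60 'c': at 7 (via fail)
pos 61 'b': at 8
pos 62 'c': at 9  emit P1@[60:62]
pos 63 'c': at 7 (via fail)
pos 64 'c': at 7 (via fail)
pos 65 'b': at 8
pos 66 'c': at 9  emit P1@[64:66]
pos 67 'a': at 1 (via fail)
pos 68 'a': at 1 (via fail)
pos 69 'b': at 2
pos 70 'b': at 3
pos 71 'a': at 4
pos 72 'c': at 5
pos 73 'c': at 6  emit P0@[68:73]
pos 74 'b': at 8 (via fail)
pos 75 'b': at 0 (via fail)
pos 76 'a': at 1
pos 77 'b': at 2
pos 78 'b': at 3

Matches: [[2,1],[8,0],[11,1],[14,1],[21,0],[28,0],[35,0],[44,1],[50,0],[54,1],[59,1],[62,1],[66,1],[73,0]]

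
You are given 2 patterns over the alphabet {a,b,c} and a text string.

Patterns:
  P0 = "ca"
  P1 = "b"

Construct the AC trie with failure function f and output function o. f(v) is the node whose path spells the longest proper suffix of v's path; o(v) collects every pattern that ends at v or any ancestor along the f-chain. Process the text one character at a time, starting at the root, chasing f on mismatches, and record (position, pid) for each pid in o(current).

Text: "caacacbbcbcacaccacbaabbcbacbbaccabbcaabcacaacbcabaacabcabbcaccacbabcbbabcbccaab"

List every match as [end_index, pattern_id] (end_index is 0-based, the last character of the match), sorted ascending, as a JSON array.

Build automaton:
Trie (insert patterns):
  0='ε' goto b→3 c→1
  1='c' goto a→2
  2='ca' goto ·  [P0 ends]
  3='b' goto ·  [P1 ends]

Failure links (BFS by depth):
  n1('c'): parent n0 fail=0; on 'c' 0 → fail=0;  out ∅∪∅=∅
  n3('b'): parent n0 fail=0; on 'b' 0 → fail=0;  out {1}∪∅={1}
  n2('ca'): parent n1 fail=0; on 'a' 0 → fail=0;  out {0}∪∅={0}

Scan:
[0] read 'c'  n0⇒n1
[1] read 'a'  n1⇒n2  emit P0@[0:1]
[2] read 'a'  n2⇒n0 (fail-walked)
[3] read 'c'  n0⇒n1
[4] read 'a'  n1⇒n2  emit P0@[3:4]
[5] read 'c'  n2⇒n1 (fail-walked)
[6] read 'b'  n1⇒n3 (fail-walked)  emit P1@[6:6]
[7] read 'b'  n3⇒n3 (fail-walked)  emit P1@[7:7]
[8] read 'c'  n3⇒n1 (fail-walked)
[9] read 'b'  n1⇒n3 (fail-walked)  emit P1@[9:9]
[10] read 'c'  n3⇒n1 (fail-walked)
[11] read 'a'  n1⇒n2  emit P0@[10:11]
[12] read 'c'  n2⇒n1 (fail-walked)
[13] read 'a'  n1⇒n2  emit P0@[12:13]
[14] read 'c'  n2⇒n1 (fail-walked)
[15] read 'c'  n1⇒n1 (fail-walked)
[16] read 'a'  n1⇒n2  emit P0@[15:16]
[17] read 'c'  n2⇒n1 (fail-walked)
[18] read 'b'  n1⇒n3 (fail-walked)  emit P1@[18:18]
[19] read 'a'  n3⇒n0 (fail-walked)
[20] read 'a'  n0⇒n0
[21] read 'b'  n0⇒n3  emit P1@[21:21]
[22] read 'b'  n3⇒n3 (fail-walked)  emit P1@[22:22]
[23] read 'c'  n3⇒n1 (fail-walked)
[24] read 'b'  n1⇒n3 (fail-walked)  emit P1@[24:24]
[25] read 'a'  n3⇒n0 (fail-walked)
[26] read 'c'  n0⇒n1
[27] read 'b'  n1⇒n3 (fail-walked)  emit P1@[27:27]
[28] read 'b'  n3⇒n3 (fail-walked)  emit P1@[28:28]
[29] read 'a'  n3⇒n0 (fail-walked)
[30] read 'c'  n0⇒n1
[31] read 'c'  n1⇒n1 (fail-walked)
[32] read 'a'  n1⇒n2  emit P0@[31:32]
[33] read 'b'  n2⇒n3 (fail-walked)  emit P1@[33:33]
[34] read 'b'  n3⇒n3 (fail-walked)  emit P1@[34:34]
[35] read 'c'  n3⇒n1 (fail-walked)
[36] read 'a'  n1⇒n2  emit P0@[35:36]
[37] read 'a'  n2⇒n0 (fail-walked)
[38] read 'b'  n0⇒n3  emit P1@[38:38]
[39] read 'c'  n3⇒n1 (fail-walked)
[40] read 'a'  n1⇒n2  emit P0@[39:40]
[41] read 'c'  n2⇒n1 (fail-walked)
[42] read 'a'  n1⇒n2  emit P0@[41:42]
[43] read 'a'  n2⇒n0 (fail-walked)
[44] read 'c'  n0⇒n1
[45] read 'b'  n1⇒n3 (fail-walked)  emit P1@[45:45]
[46] read 'c'  n3⇒n1 (fail-walked)
[47] read 'a'  n1⇒n2  emit P0@[46:47]
[48] read 'b'  n2⇒n3 (fail-walked)  emit P1@[48:48]
[49] read 'a'  n3⇒n0 (fail-walked)
[50] read 'a'  n0⇒n0
[51] read 'c'  n0⇒n1
[52] read 'a'  n1⇒n2  emit P0@[51:52]
[53] read 'b'  n2⇒n3 (fail-walked)  emit P1@[53:53]
[54] read 'c'  n3⇒n1 (fail-walked)
[55] read 'a'  n1⇒n2  emit P0@[54:55]
[56] read 'b'  n2⇒n3 (fail-walked)  emit P1@[56:56]
[57] read 'b'  n3⇒n3 (fail-walked)  emit P1@[57:57]
[58] read 'c'  n3⇒n1 (fail-walked)
[59] read 'a'  n1⇒n2  emit P0@[58:59]
[60] read 'c'  n2⇒n1 (fail-walked)
[61] read 'c'  n1⇒n1 (fail-walked)
[62] read 'a'  n1⇒n2  emit P0@[61:62]
[63] read 'c'  n2⇒n1 (fail-walked)
[64] read 'b'  n1⇒n3 (fail-walked)  emit P1@[64:64]
[65] read 'a'  n3⇒n0 (fail-walked)
[66] read 'b'  n0⇒n3  emit P1@[66:66]
[67] read 'c'  n3⇒n1 (fail-walked)
[68] read 'b'  n1⇒n3 (fail-walked)  emit P1@[68:68]
[69] read 'b'  n3⇒n3 (fail-walked)  emit P1@[69:69]
[70] read 'a'  n3⇒n0 (fail-walked)
[71] read 'b'  n0⇒n3  emit P1@[71:71]
[72] read 'c'  n3⇒n1 (fail-walked)
[73] read 'b'  n1⇒n3 (fail-walked)  emit P1@[73:73]
[74] read 'c'  n3⇒n1 (fail-walked)
[75] read 'c'  n1⇒n1 (fail-walked)
[76] read 'a'  n1⇒n2  emit P0@[75:76]
[77] read 'a'  n2⇒n0 (fail-walked)
[78] read 'b'  n0⇒n3  emit P1@[78:78]

All matches (sorted): [[1,0],[4,0],[6,1],[7,1],[9,1],[11,0],[13,0],[16,0],[18,1],[21,1],[22,1],[24,1],[27,1],[28,1],[32,0],[33,1],[34,1],[36,0],[38,1],[40,0],[42,0],[45,1],[47,0],[48,1],[52,0],[53,1],[55,0],[56,1],[57,1],[59,0],[62,0],[64,1],[66,1],[68,1],[69,1],[71,1],[73,1],[76,0],[78,1]]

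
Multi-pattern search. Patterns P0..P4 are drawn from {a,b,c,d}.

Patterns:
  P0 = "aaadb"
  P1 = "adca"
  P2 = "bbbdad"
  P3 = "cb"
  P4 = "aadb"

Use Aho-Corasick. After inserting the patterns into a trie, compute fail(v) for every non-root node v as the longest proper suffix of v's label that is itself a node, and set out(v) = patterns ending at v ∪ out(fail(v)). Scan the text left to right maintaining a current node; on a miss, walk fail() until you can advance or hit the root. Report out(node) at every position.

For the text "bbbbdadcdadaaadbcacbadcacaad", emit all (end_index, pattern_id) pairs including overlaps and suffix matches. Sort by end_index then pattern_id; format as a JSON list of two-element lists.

Construct AC machine:
Trie (insert patterns):
  0='ε' goto a→1 b→9 c→15
  1='a' goto a→2 d→6
  2='aa' goto a→3 d→17
  3='aaa' goto d→4
  4='aaad' goto b→5
  5='aaadb' goto ·  ←P0
  6='ad' goto c→7
  7='adc' goto a→8
  8='adca' goto ·  ←P1
  9='b' goto b→10
  10='bb' goto b→11
  11='bbb' goto d→12
  12='bbbd' goto a→13
  13='bbbda' goto d→14
  14='bbbdad' goto ·  ←P2
  15='c' goto b→16
  16='cb' goto ·  ←P3
  17='aad' goto b→18
  18='aadb' goto ·  ←P4

BFS fail/out derivation:
  fail(1) 'a': from fail(0)=0 chase 'a': 0 ⇒ 0;  out=∅∪out(0)=∅
  fail(9) 'b': from fail(0)=0 chase 'b': 0 ⇒ 0;  out=∅∪out(0)=∅
  fail(15) 'c': from fail(0)=0 chase 'c': 0 ⇒ 0;  out=∅∪out(0)=∅
  fail(2) 'aa': from fail(1)=0 chase 'a': 0 ⇒ 1;  out=∅∪out(1)=∅
  fail(6) 'ad': from fail(1)=0 chase 'd': 0 ⇒ 0;  out=∅∪out(0)=∅
  fail(10) 'bb': from fail(9)=0 chase 'b': 0 ⇒ 9;  out=∅∪out(9)=∅
  fail(16) 'cb': from fail(15)=0 chase 'b': 0 ⇒ 9;  out={3}∪out(9)={3}
  fail(3) 'aaa': from fail(2)=1 chase 'a': 1 ⇒ 2;  out=∅∪out(2)=∅
  fail(7) 'adc': from fail(6)=0 chase 'c': 0 ⇒ 15;  out=∅∪out(15)=∅
  fail(11) 'bbb': from fail(10)=9 chase 'b': 9 ⇒ 10;  out=∅∪out(10)=∅
  fail(17) 'aad': from fail(2)=1 chase 'd': 1 ⇒ 6;  out=∅∪out(6)=∅
  fail(4) 'aaad': from fail(3)=2 chase 'd': 2 ⇒ 17;  out=∅∪out(17)=∅
  fail(8) 'adca': from fail(7)=15 chase 'a': 15→0 ⇒ 1;  out={1}∪out(1)={1}
  fail(12) 'bbbd': from fail(11)=10 chase 'd': 10→9→0 ⇒ 0;  out=∅∪out(0)=∅
  fail(18) 'aadb': from fail(17)=6 chase 'b': 6→0 ⇒ 9;  out={4}∪out(9)={4}
  fail(5) 'aaadb': from fail(4)=17 chase 'b': 17 ⇒ 18;  out={0}∪out(18)={0,4}
  fail(13) 'bbbda': from fail(12)=0 chase 'a': 0 ⇒ 1;  out=∅∪out(1)=∅
  fail(14) 'bbbdad': from fail(13)=1 chase 'd': 1 ⇒ 6;  out={2}∪out(6)={2}

Text stream:
i=0 'b': node 0→9
i=1 'b': node 9→10
i=2 'b': node 10→11
i=3 'b': node 11→11 (fail-walked)
i=4 'd': node 11→12
i=5 'a': node 12→13
i=6 'd': node 13→14  ** P2@[1:6]
i=7 'c': node 14→7 (fail-walked)
i=8 'd': node 7→0 (fail-walked)
i=9 'a': node 0→1
i=10 'd': node 1→6
i=11 'a': node 6→1 (fail-walked)
i=12 'a': node 1→2
i=13 'a': node 2→3
i=14 'd': node 3→4
i=15 'b': node 4→5  ** P0@[11:15],P4@[12:15]
i=16 'c': node 5→15 (fail-walked)
i=17 'a': node 15→1 (fail-walked)
i=18 'c': node 1→15 (fail-walked)
i=19 'b': node 15→16  ** P3@[18:19]
i=20 'a': node 16→1 (fail-walked)
i=21 'd': node 1→6
i=22 'c': node 6→7
i=23 'a': node 7→8  ** P1@[20:23]
i=24 'c': node 8→15 (fail-walked)
i=25 'a': node 15→1 (fail-walked)
i=26 'a': node 1→2
i=27 'd': node 2→17

Result: [[6,2],[15,0],[15,4],[19,3],[23,1]]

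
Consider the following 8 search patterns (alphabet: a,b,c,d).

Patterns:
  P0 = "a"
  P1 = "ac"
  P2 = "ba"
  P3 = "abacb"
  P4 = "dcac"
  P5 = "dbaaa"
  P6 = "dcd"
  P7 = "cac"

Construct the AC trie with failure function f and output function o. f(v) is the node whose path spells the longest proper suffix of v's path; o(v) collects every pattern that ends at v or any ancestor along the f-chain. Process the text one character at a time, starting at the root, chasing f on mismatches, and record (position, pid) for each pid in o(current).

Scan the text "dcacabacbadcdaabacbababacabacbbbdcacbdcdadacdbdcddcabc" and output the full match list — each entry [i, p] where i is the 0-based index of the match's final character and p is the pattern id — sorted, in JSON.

Build automaton:
Trie nodes:
  n0 'ε': a→1 b→3 c→18 d→9
  n1 'a': b→5 c→2  [P0 ends]
  n2 'ac': ·  [P1 ends]
  n3 'b': a→4
  n4 'ba': ·  [P2 ends]
  n5 'ab': a→6
  n6 'aba': c→7
  n7 'abac': b→8
  n8 'abacb': ·  [P3 ends]
  n9 'd': b→13 c→10
  n10 'dc': a→11 d→17
  n11 'dca': c→12
  n12 'dcac': ·  [P4 ends]
  n13 'db': a→14
  n14 'dba': a→15
  n15 'dbaa': a→16
  n16 'dbaaa': ·  [P5 ends]
  n17 'dcd': ·  [P6 ends]
  n18 'c': a→19
  n19 'ca': c→20
  n20 'cac': ·  [P7 ends]

BFS fail/out derivation:
  n1('a'): parent n0 fail=0; on 'a' 0 → fail=0;  out {0}∪∅={0}
  n3('b'): parent n0 fail=0; on 'b' 0 → fail=0;  out ∅∪∅=∅
  n9('d'): parent n0 fail=0; on 'd' 0 → fail=0;  out ∅∪∅=∅
  n18('c'): parent n0 fail=0; on 'c' 0 → fail=0;  out ∅∪∅=∅
  n2('ac'): parent n1 fail=0; on 'c' 0 → fail=18;  out {1}∪∅={1}
  n4('ba'): parent n3 fail=0; on 'a' 0 → fail=1;  out {2}∪{0}={0,2}
  n5('ab'): parent n1 fail=0; on 'b' 0 → fail=3;  out ∅∪∅=∅
  n10('dc'): parent n9 fail=0; on 'c' 0 → fail=18;  out ∅∪∅=∅
  n13('db'): parent n9 fail=0; on 'b' 0 → fail=3;  out ∅∪∅=∅
  n19('ca'): parent n18 fail=0; on 'a' 0 → fail=1;  out ∅∪{0}={0}
  n6('aba'): parent n5 fail=3; on 'a' 3 → fail=4;  out ∅∪{0,2}={0,2}
  n11('dca'): parent n10 fail=18; on 'a' 18 → fail=19;  out ∅∪{0}={0}
  n14('dba'): parent n13 fail=3; on 'a' 3 → fail=4;  out ∅∪{0,2}={0,2}
  n17('dcd'): parent n10 fail=18; on 'd' 18→0 → fail=9;  out {6}∪∅={6}
  n20('cac'): parent n19 fail=1; on 'c' 1 → fail=2;  out {7}∪{1}={1,7}
  n7('abac'): parent n6 fail=4; on 'c' 4→1 → fail=2;  out ∅∪{1}={1}
  n12('dcac'): parent n11 fail=19; on 'c' 19 → fail=20;  out {4}∪{1,7}={1,4,7}
  n15('dbaa'): parent n14 fail=4; on 'a' 4→1→0 → fail=1;  out ∅∪{0}={0}
  n8('abacb'): parent n7 fail=2; on 'b' 2→18→0 → fail=3;  out {3}∪∅={3}
  n16('dbaaa'): parent n15 fail=1; on 'a' 1→0 → fail=1;  out {5}∪{0}={0,5}

Text stream:
[0] read 'd'  n0⇒n9
[1] read 'c'  n9⇒n10
[2] read 'a'  n10⇒n11  ** P0@[2:2]
[3] read 'c'  n11⇒n12  ** P1@[2:3],P4@[0:3],P7@[1:3]
[4] read 'a'  n12⇒n19 (via fail)  ** P0@[4:4]
[5] read 'b'  n19⇒n5 (via fail)
[6] read 'a'  n5⇒n6  ** P0@[6:6],P2@[5:6]
[7] read 'c'  n6⇒n7  ** P1@[6:7]
[8] read 'b'  n7⇒n8  ** P3@[4:8]
[9] read 'a'  n8⇒n4 (via fail)  ** P0@[9:9],P2@[8:9]
[10] read 'd'  n4⇒n9 (via fail)
[11] read 'c'  n9⇒n10
[12] read 'd'  n10⇒n17  ** P6@[10:12]
[13] read 'a'  n17⇒n1 (via fail)  ** P0@[13:13]
[14] read 'a'  n1⇒n1 (via fail)  ** P0@[14:14]
[15] read 'b'  n1⇒n5
[16] read 'a'  n5⇒n6  ** P0@[16:16],P2@[15:16]
[17] read 'c'  n6⇒n7  ** P1@[16:17]
[18] read 'b'  n7⇒n8  ** P3@[14:18]
[19] read 'a'  n8⇒n4 (via fail)  ** P0@[19:19],P2@[18:19]
[20] read 'b'  n4⇒n5 (via fail)
[21] read 'a'  n5⇒n6  ** P0@[21:21],P2@[20:21]
[22] read 'b'  n6⇒n5 (via fail)
[23] read 'a'  n5⇒n6  ** P0@[23:23],P2@[22:23]
[24] read 'c'  n6⇒n7  ** P1@[23:24]
[25] read 'a'  n7⇒n19 (via fail)  ** P0@[25:25]
[26] read 'b'  n19⇒n5 (via fail)
[27] read 'a'  n5⇒n6  ** P0@[27:27],P2@[26:27]
[28] read 'c'  n6⇒n7  ** P1@[27:28]
[29] read 'b'  n7⇒n8  ** P3@[25:29]
[30] read 'b'  n8⇒n3 (via fail)
[31] read 'b'  n3⇒n3 (via fail)
[32] read 'd'  n3⇒n9 (via fail)
[33] read 'c'  n9⇒n10
[34] read 'a'  n10⇒n11  ** P0@[34:34]
[35] read 'c'  n11⇒n12  ** P1@[34:35],P4@[32:35],P7@[33:35]
[36] read 'b'  n12⇒n3 (via fail)
[37] read 'd'  n3⇒n9 (via fail)
[38] read 'c'  n9⇒n10
[39] read 'd'  n10⇒n17  ** P6@[37:39]
[40] read 'a'  n17⇒n1 (via fail)  ** P0@[40:40]
[41] read 'd'  n1⇒n9 (via fail)
[42] read 'a'  n9⇒n1 (via fail)  ** P0@[42:42]
[43] read 'c'  n1⇒n2  ** P1@[42:43]
[44] read 'd'  n2⇒n9 (via fail)
[45] read 'b'  n9⇒n13
[46] read 'd'  n13⇒n9 (via fail)
[47] read 'c'  n9⇒n10
[48] read 'd'  n10⇒n17  ** P6@[46:48]
[49] read 'd'  n17⇒n9 (via fail)
[50] read 'c'  n9⇒n10
[51] read 'a'  n10⇒n11  ** P0@[51:51]
[52] read 'b'  n11⇒n5 (via fail)
[53] read 'c'  n5⇒n18 (via fail)

All matches (sorted): [[2,0],[3,1],[3,4],[3,7],[4,0],[6,0],[6,2],[7,1],[8,3],[9,0],[9,2],[12,6],[13,0],[14,0],[16,0],[16,2],[17,1],[18,3],[19,0],[19,2],[21,0],[21,2],[23,0],[23,2],[24,1],[25,0],[27,0],[27,2],[28,1],[29,3],[34,0],[35,1],[35,4],[35,7],[39,6],[40,0],[42,0],[43,1],[48,6],[51,0]]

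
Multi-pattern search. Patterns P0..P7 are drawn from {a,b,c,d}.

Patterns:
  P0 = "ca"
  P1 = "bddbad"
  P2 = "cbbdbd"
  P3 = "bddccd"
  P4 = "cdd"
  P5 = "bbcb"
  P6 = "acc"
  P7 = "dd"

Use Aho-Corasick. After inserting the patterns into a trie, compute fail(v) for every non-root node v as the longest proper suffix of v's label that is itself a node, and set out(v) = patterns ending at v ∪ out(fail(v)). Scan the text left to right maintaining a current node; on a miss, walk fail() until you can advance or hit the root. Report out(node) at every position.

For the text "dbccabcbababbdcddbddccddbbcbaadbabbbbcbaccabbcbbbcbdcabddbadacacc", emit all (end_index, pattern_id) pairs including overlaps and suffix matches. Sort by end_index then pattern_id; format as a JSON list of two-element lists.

Build:
Trie nodes:
  n0 'ε': a→22 b→3 c→1 d→25
  n1 'c': a→2 b→9 d→17
  n2 'ca': ·  [P0 ends]
  n3 'b': b→19 d→4
  n4 'bd': d→5
  n5 'bdd': b→6 c→14
  n6 'bddb': a→7
  n7 'bddba': d→8
  n8 'bddbad': ·  [P1 ends]
  n9 'cb': b→10
  n10 'cbb': d→11
  n11 'cbbd': b→12
  n12 'cbbdb': d→13
  n13 'cbbdbd': ·  [P2 ends]
  n14 'bddc': c→15
  n15 'bddcc': d→16
  n16 'bddccd': ·  [P3 ends]
  n17 'cd': d→18
  n18 'cdd': ·  [P4 ends]
  n19 'bb': c→20
  n20 'bbc': b→21
  n21 'bbcb': ·  [P5 ends]
  n22 'a': c→23
  n23 'ac': c→24
  n24 'acc': ·  [P6 ends]
  n25 'd': d→26
  n26 'dd': ·  [P7 ends]

BFS fail/out derivation:
  n1('c'): parent n0 fail=0; on 'c' 0 → fail=0;  out ∅∪∅=∅
  n3('b'): parent n0 fail=0; on 'b' 0 → fail=0;  out ∅∪∅=∅
  n22('a'): parent n0 fail=0; on 'a' 0 → fail=0;  out ∅∪∅=∅
  n25('d'): parent n0 fail=0; on 'd' 0 → fail=0;  out ∅∪∅=∅
  n2('ca'): parent n1 fail=0; on 'a' 0 → fail=22;  out {0}∪∅={0}
  n4('bd'): parent n3 fail=0; on 'd' 0 → fail=25;  out ∅∪∅=∅
  n9('cb'): parent n1 fail=0; on 'b' 0 → fail=3;  out ∅∪∅=∅
  n17('cd'): parent n1 fail=0; on 'd' 0 → fail=25;  out ∅∪∅=∅
  n19('bb'): parent n3 fail=0; on 'b' 0 → fail=3;  out ∅∪∅=∅
  n23('ac'): parent n22 fail=0; on 'c' 0 → fail=1;  out ∅∪∅=∅
  n26('dd'): parent n25 fail=0; on 'd' 0 → fail=25;  out {7}∪∅={7}
  n5('bdd'): parent n4 fail=25; on 'd' 25 → fail=26;  out ∅∪{7}={7}
  n10('cbb'): parent n9 fail=3; on 'b' 3 → fail=19;  out ∅∪∅=∅
  n18('cdd'): parent n17 fail=25; on 'd' 25 → fail=26;  out {4}∪{7}={4,7}
  n20('bbc'): parent n19 fail=3; on 'c' 3→0 → fail=1;  out ∅∪∅=∅
  n24('acc'): parent n23 fail=1; on 'c' 1→0 → fail=1;  out {6}∪∅={6}
  n6('bddb'): parent n5 fail=26; on 'b' 26→25→0 → fail=3;  out ∅∪∅=∅
  n11('cbbd'): parent n10 fail=19; on 'd' 19→3 → fail=4;  out ∅∪∅=∅
  n14('bddc'): parent n5 fail=26; on 'c' 26→25→0 → fail=1;  out ∅∪∅=∅
  n21('bbcb'): parent n20 fail=1; on 'b' 1 → fail=9;  out {5}∪∅={5}
  n7('bddba'): parent n6 fail=3; on 'a' 3→0 → fail=22;  out ∅∪∅=∅
  n12('cbbdb'): parent n11 fail=4; on 'b' 4→25→0 → fail=3;  out ∅∪∅=∅
  n15('bddcc'): parent n14 fail=1; on 'c' 1→0 → fail=1;  out ∅∪∅=∅
  n8('bddbad'): parent n7 fail=22; on 'd' 22→0 → fail=25;  out {1}∪∅={1}
  n13('cbbdbd'): parent n12 fail=3; on 'd' 3 → fail=4;  out {2}∪∅={2}
  n16('bddccd'): parent n15 fail=1; on 'd' 1 → fail=17;  out {3}∪∅={3}

Run:
pos 0 'd': at 25
pos 1 'b': at 3 ·f
pos 2 'c': at 1 ·f
pos 3 'c': at 1 ·f
pos 4 'a': at 2  → match P0@[3:4]
pos 5 'b': at 3 ·f
pos 6 'c': at 1 ·f
pos 7 'b': at 9
pos 8 'a': at 22 ·f
pos 9 'b': at 3 ·f
pos 10 'a': at 22 ·f
pos 11 'b': at 3 ·f
pos 12 'b': at 19
pos 13 'd': at 4 ·f
pos 14 'c': at 1 ·f
pos 15 'd': at 17
pos 16 'd': at 18  → match P4@[14:16],P7@[15:16]
pos 17 'b': at 3 ·f
pos 18 'd': at 4
pos 19 'd': at 5  → match P7@[18:19]
pos 20 'c': at 14
pos 21 'c': at 15
pos 22 'd': at 16  → match P3@[17:22]
pos 23 'd': at 18 ·f  → match P4@[21:23],P7@[22:23]
pos 24 'b': at 3 ·f
pos 25 'b': at 19
pos 26 'c': at 20
pos 27 'b': at 21  → match P5@[24:27]
pos 28 'a': at 22 ·f
pos 29 'a': at 22 ·f
pos 30 'd': at 25 ·f
pos 31 'b': at 3 ·f
pos 32 'a': at 22 ·f
pos 33 'b': at 3 ·f
pos 34 'b': at 19
pos 35 'b': at 19 ·f
pos 36 'b': at 19 ·f
pos 37 'c': at 20
pos 38 'b': at 21  → match P5@[35:38]
pos 39 'a': at 22 ·f
pos 40 'c': at 23
pos 41 'c': at 24  → match P6@[39:41]
pos 42 'a': at 2 ·f  → match P0@[41:42]
pos 43 'b': at 3 ·f
pos 44 'b': at 19
pos 45 'c': at 20
pos 46 'b': at 21  → match P5@[43:46]
pos 47 'b': at 10 ·f
pos 48 'b': at 19 ·f
pos 49 'c': at 20
pos 50 'b': at 21  → match P5@[47:50]
pos 51 'd': at 4 ·f
pos 52 'c': at 1 ·f
pos 53 'a': at 2  → match P0@[52:53]
pos 54 'b': at 3 ·f
pos 55 'd': at 4
pos 56 'd': at 5  → match P7@[55:56]
pos 57 'b': at 6
pos 58 'a': at 7
pos 59 'd': at 8  → match P1@[54:59]
pos 60 'a': at 22 ·f
pos 61 'c': at 23
pos 62 'a': at 2 ·f  → match P0@[61:62]
pos 63 'c': at 23 ·f
pos 64 'c': at 24  → match P6@[62:64]

Result: [[4,0],[16,4],[16,7],[19,7],[22,3],[23,4],[23,7],[27,5],[38,5],[41,6],[42,0],[46,5],[50,5],[53,0],[56,7],[59,1],[62,0],[64,6]]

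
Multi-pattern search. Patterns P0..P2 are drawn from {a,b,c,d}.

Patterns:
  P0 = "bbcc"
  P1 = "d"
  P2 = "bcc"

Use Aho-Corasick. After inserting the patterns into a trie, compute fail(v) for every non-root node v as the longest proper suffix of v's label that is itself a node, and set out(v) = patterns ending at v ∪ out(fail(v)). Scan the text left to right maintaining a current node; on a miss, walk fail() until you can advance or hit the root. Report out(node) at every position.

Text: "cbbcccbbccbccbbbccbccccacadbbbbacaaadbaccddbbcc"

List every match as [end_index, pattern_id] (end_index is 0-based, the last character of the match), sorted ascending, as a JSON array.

Build:
Trie (insert patterns):
  0='ε' goto b→1 d→5
  1='b' goto b→2 c→6
  2='bb' goto c→3
  3='bbc' goto c→4
  4='bbcc' goto ·  [P0 ends]
  5='d' goto ·  [P1 ends]
  6='bc' goto c→7
  7='bcc' goto ·  [P2 ends]

Failure links (BFS by depth):
  fail(1) 'b': from fail(0)=0 chase 'b': 0 ⇒ 0;  out=∅∪out(0)=∅
  fail(5) 'd': from fail(0)=0 chase 'd': 0 ⇒ 0;  out={1}∪out(0)={1}
  fail(2) 'bb': from fail(1)=0 chase 'b': 0 ⇒ 1;  out=∅∪out(1)=∅
  fail(6) 'bc': from fail(1)=0 chase 'c': 0 ⇒ 0;  out=∅∪out(0)=∅
  fail(3) 'bbc': from fail(2)=1 chase 'c': 1 ⇒ 6;  out=∅∪out(6)=∅
  fail(7) 'bcc': from fail(6)=0 chase 'c': 0 ⇒ 0;  out={2}∪out(0)={2}
  fail(4) 'bbcc': from fail(3)=6 chase 'c': 6 ⇒ 7;  out={0}∪out(7)={0,2}

Text stream:
pos 0 'c': at 0
pos 1 'b': at 1
pos 2 'b': at 2
pos 3 'c': at 3
pos 4 'c': at 4  emit P0@[1:4],P2@[2:4]
pos 5 'c': at 0 (fail-walked)
pos 6 'b': at 1
pos 7 'b': at 2
pos 8 'c': at 3
pos 9 'c': at 4  emit P0@[6:9],P2@[7:9]
pos 10 'b': at 1 (fail-walked)
pos 11 'c': at 6
pos 12 'c': at 7  emit P2@[10:12]
pos 13 'b': at 1 (fail-walked)
pos 14 'b': at 2
pos 15 'b': at 2 (fail-walked)
pos 16 'c': at 3
pos 17 'c': at 4  emit P0@[14:17],P2@[15:17]
pos 18 'b': at 1 (fail-walked)
pos 19 'c': at 6
pos 20 'c': at 7  emit P2@[18:20]
pos 21 'c': at 0 (fail-walked)
pos 22 'c': at 0
pos 23 'a': at 0
pos 24 'c': at 0
pos 25 'a': at 0
pos 26 'd': at 5  emit P1@[26:26]
pos 27 'b': at 1 (fail-walked)
pos 28 'b': at 2
pos 29 'b': at 2 (fail-walked)
pos 30 'b': at 2 (fail-walked)
pos 31 'a': at 0 (fail-walked)
pos 32 'c': at 0
pos 33 'a': at 0
pos 34 'a': at 0
pos 35 'a': at 0
pos 36 'd': at 5  emit P1@[36:36]
pos 37 'b': at 1 (fail-walked)
pos 38 'a': at 0 (fail-walked)
pos 39 'c': at 0
pos 40 'c': at 0
pos 41 'd': at 5  emit P1@[41:41]
pos 42 'd': at 5 (fail-walked)  emit P1@[42:42]
pos 43 'b': at 1 (fail-walked)
pos 44 'b': at 2
pos 45 'c': at 3
pos 46 'c': at 4  emit P0@[43:46],P2@[44:46]

Result: [[4,0],[4,2],[9,0],[9,2],[12,2],[17,0],[17,2],[20,2],[26,1],[36,1],[41,1],[42,1],[46,0],[46,2]]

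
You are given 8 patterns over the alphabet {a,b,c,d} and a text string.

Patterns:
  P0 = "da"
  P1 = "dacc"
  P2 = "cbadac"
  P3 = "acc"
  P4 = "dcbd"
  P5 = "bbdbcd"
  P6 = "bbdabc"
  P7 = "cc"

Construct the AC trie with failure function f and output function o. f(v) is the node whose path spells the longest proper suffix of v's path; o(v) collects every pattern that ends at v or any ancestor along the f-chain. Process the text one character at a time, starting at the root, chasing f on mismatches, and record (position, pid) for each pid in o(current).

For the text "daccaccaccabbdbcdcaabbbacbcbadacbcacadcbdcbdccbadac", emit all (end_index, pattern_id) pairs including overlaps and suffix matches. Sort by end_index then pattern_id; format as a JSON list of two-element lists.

Build:
Trie nodes:
  n0 'ε': a→11 b→17 c→5 d→1
  n1 'd': a→2 c→14
  n2 'da': c→3  ←P0
  n3 'dac': c→4
  n4 'dacc': ·  ←P1
  n5 'c': b→6 c→26
  n6 'cb': a→7
  n7 'cba': d→8
  n8 'cbad': a→9
  n9 'cbada': c→10
  n10 'cbadac': ·  ←P2
  n11 'a': c→12
  n12 'ac': c→13
  n13 'acc': ·  ←P3
  n14 'dc': b→15
  n15 'dcb': d→16
  n16 'dcbd': ·  ←P4
  n17 'b': b→18
  n18 'bb': d→19
  n19 'bbd': a→23 b→20
  n20 'bbdb': c→21
  n21 'bbdbc': d→22
  n22 'bbdbcd': ·  ←P5
  n23 'bbda': b→24
  n24 'bbdab': c→25
  n25 'bbdabc': ·  ←P6
  n26 'cc': ·  ←P7

Failure links (BFS by depth):
  n1('d'): parent n0 fail=0; on 'd' 0 → fail=0;  out ∅∪∅=∅
  n5('c'): parent n0 fail=0; on 'c' 0 → fail=0;  out ∅∪∅=∅
  n11('a'): parent n0 fail=0; on 'a' 0 → fail=0;  out ∅∪∅=∅
  n17('b'): parent n0 fail=0; on 'b' 0 → fail=0;  out ∅∪∅=∅
  n2('da'): parent n1 fail=0; on 'a' 0 → fail=11;  out {0}∪∅={0}
  n6('cb'): parent n5 fail=0; on 'b' 0 → fail=17;  out ∅∪∅=∅
  n12('ac'): parent n11 fail=0; on 'c' 0 → fail=5;  out ∅∪∅=∅
  n14('dc'): parent n1 fail=0; on 'c' 0 → fail=5;  out ∅∪∅=∅
  n18('bb'): parent n17 fail=0; on 'b' 0 → fail=17;  out ∅∪∅=∅
  n26('cc'): parent n5 fail=0; on 'c' 0 → fail=5;  out {7}∪∅={7}
  n3('dac'): parent n2 fail=11; on 'c' 11 → fail=12;  out ∅∪∅=∅
  n7('cba'): parent n6 fail=17; on 'a' 17→0 → fail=11;  out ∅∪∅=∅
  n13('acc'): parent n12 fail=5; on 'c' 5 → fail=26;  out {3}∪{7}={3,7}
  n15('dcb'): parent n14 fail=5; on 'b' 5 → fail=6;  out ∅∪∅=∅
  n19('bbd'): parent n18 fail=17; on 'd' 17→0 → fail=1;  out ∅∪∅=∅
  n4('dacc'): parent n3 fail=12; on 'c' 12 → fail=13;  out {1}∪{3,7}={1,3,7}
  n8('cbad'): parent n7 fail=11; on 'd' 11→0 → fail=1;  out ∅∪∅=∅
  n16('dcbd'): parent n15 fail=6; on 'd' 6→17→0 → fail=1;  out {4}∪∅={4}
  n20('bbdb'): parent n19 fail=1; on 'b' 1→0 → fail=17;  out ∅∪∅=∅
  n23('bbda'): parent n19 fail=1; on 'a' 1 → fail=2;  out ∅∪{0}={0}
  n9('cbada'): parent n8 fail=1; on 'a' 1 → fail=2;  out ∅∪{0}={0}
  n21('bbdbc'): parent n20 fail=17; on 'c' 17→0 → fail=5;  out ∅∪∅=∅
  n24('bbdab'): parent n23 fail=2; on 'b' 2→11→0 → fail=17;  out ∅∪∅=∅
  n10('cbadac'): parent n9 fail=2; on 'c' 2 → fail=3;  out {2}∪∅={2}
  n22('bbdbcd'): parent n21 fail=5; on 'd' 5→0 → fail=1;  out {5}∪∅={5}
  n25('bbdabc'): parent n24 fail=17; on 'c' 17→0 → fail=5;  out {6}∪∅={6}

Run:
i=0 'd': node 0→1
i=1 'a': node 1→2  → match P0@[0:1]
i=2 'c': node 2→3
i=3 'c': node 3→4  → match P1@[0:3],P3@[1:3],P7@[2:3]
i=4 'a': node 4→11 (fail-walked)
i=5 'c': node 11→12
i=6 'c': node 12→13  → match P3@[4:6],P7@[5:6]
i=7 'a': node 13→11 (fail-walked)
i=8 'c': node 11→12
i=9 'c': node 12→13  → match P3@[7:9],P7@[8:9]
i=10 'a': node 13→11 (fail-walked)
i=11 'b': node 11→17 (fail-walked)
i=12 'b': node 17→18
i=13 'd': node 18→19
i=14 'b': node 19→20
i=15 'c': node 20→21
i=16 'd': node 21→22  → match P5@[11:16]
i=17 'c': node 22→14 (fail-walked)
i=18 'a': node 14→11 (fail-walked)
i=19 'a': node 11→11 (fail-walked)
i=20 'b': node 11→17 (fail-walked)
i=21 'b': node 17→18
i=22 'b': node 18→18 (fail-walked)
i=23 'a': node 18→11 (fail-walked)
i=24 'c': node 11→12
i=25 'b': node 12→6 (fail-walked)
i=26 'c': node 6→5 (fail-walked)
i=27 'b': node 5→6
i=28 'a': node 6→7
i=29 'd': node 7→8
i=30 'a': node 8→9  → match P0@[29:30]
i=31 'c': node 9→10  → match P2@[26:31]
i=32 'b': node 10→6 (fail-walked)
i=33 'c': node 6→5 (fail-walked)
i=34 'a': node 5→11 (fail-walked)
i=35 'c': node 11→12
i=36 'a': node 12→11 (fail-walked)
i=37 'd': node 11→1 (fail-walked)
i=38 'c': node 1→14
i=39 'b': node 14→15
i=40 'd': node 15→16  → match P4@[37:40]
i=41 'c': node 16→14 (fail-walked)
i=42 'b': node 14→15
i=43 'd': node 15→16  → match P4@[40:43]
i=44 'c': node 16→14 (fail-walked)
i=45 'c': node 14→26 (fail-walked)  → match P7@[44:45]
i=46 'b': node 26→6 (fail-walked)
i=47 'a': node 6→7
i=48 'd': node 7→8
i=49 'a': node 8→9  → match P0@[48:49]
i=50 'c': node 9→10  → match P2@[45:50]

All matches (sorted): [[1,0],[3,1],[3,3],[3,7],[6,3],[6,7],[9,3],[9,7],[16,5],[30,0],[31,2],[40,4],[43,4],[45,7],[49,0],[50,2]]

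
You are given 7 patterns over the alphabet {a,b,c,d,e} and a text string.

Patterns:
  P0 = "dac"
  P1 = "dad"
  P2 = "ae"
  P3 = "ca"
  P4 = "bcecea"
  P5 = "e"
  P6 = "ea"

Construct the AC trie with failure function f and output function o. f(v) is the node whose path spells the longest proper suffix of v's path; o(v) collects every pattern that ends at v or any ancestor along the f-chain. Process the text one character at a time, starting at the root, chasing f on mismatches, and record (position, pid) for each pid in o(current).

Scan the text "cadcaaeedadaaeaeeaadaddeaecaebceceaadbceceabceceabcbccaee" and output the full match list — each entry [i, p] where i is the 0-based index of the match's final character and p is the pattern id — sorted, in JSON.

Build automaton:
Trie (insert patterns):
  n0 'ε': a→5 b→9 c→7 d→1 e→15
  n1 'd': a→2
  n2 'da': c→3 d→4
  n3 'dac': ·  ←P0
  n4 'dad': ·  ←P1
  n5 'a': e→6
  n6 'ae': ·  ←P2
  n7 'c': a→8
  n8 'ca': ·  ←P3
  n9 'b': c→10
  n10 'bc': e→11
  n11 'bce': c→12
  n12 'bcec': e→13
  n13 'bcece': a→14
  n14 'bcecea': ·  ←P4
  n15 'e': a→16  ←P5
  n16 'ea': ·  ←P6

BFS fail/out derivation:
  fail(1) 'd': from fail(0)=0 chase 'd': 0 ⇒ 0;  out=∅∪out(0)=∅
  fail(5) 'a': from fail(0)=0 chase 'a': 0 ⇒ 0;  out=∅∪out(0)=∅
  fail(7) 'c': from fail(0)=0 chase 'c': 0 ⇒ 0;  out=∅∪out(0)=∅
  fail(9) 'b': from fail(0)=0 chase 'b': 0 ⇒ 0;  out=∅∪out(0)=∅
  fail(15) 'e': from fail(0)=0 chase 'e': 0 ⇒ 0;  out={5}∪out(0)={5}
  fail(2) 'da': from fail(1)=0 chase 'a': 0 ⇒ 5;  out=∅∪out(5)=∅
  fail(6) 'ae': from fail(5)=0 chase 'e': 0 ⇒ 15;  out={2}∪out(15)={2,5}
  fail(8) 'ca': from fail(7)=0 chase 'a': 0 ⇒ 5;  out={3}∪out(5)={3}
  fail(10) 'bc': from fail(9)=0 chase 'c': 0 ⇒ 7;  out=∅∪out(7)=∅
  fail(16) 'ea': from fail(15)=0 chase 'a': 0 ⇒ 5;  out={6}∪out(5)={6}
  fail(3) 'dac': from fail(2)=5 chase 'c': 5→0 ⇒ 7;  out={0}∪out(7)={0}
  fail(4) 'dad': from fail(2)=5 chase 'd': 5→0 ⇒ 1;  out={1}∪out(1)={1}
  fail(11) 'bce': from fail(10)=7 chase 'e': 7→0 ⇒ 15;  out=∅∪out(15)={5}
  fail(12) 'bcec': from fail(11)=15 chase 'c': 15→0 ⇒ 7;  out=∅∪out(7)=∅
  fail(13) 'bcece': from fail(12)=7 chase 'e': 7→0 ⇒ 15;  out=∅∪out(15)={5}
  fail(14) 'bcecea': from fail(13)=15 chase 'a': 15 ⇒ 16;  out={4}∪out(16)={4,6}

Text stream:
i=0 'c': node 0→7
i=1 'a': node 7→8  emit P3@[0:1]
i=2 'd': node 8→1 (fail-walked)
i=3 'c': node 1→7 (fail-walked)
i=4 'a': node 7→8  emit P3@[3:4]
i=5 'a': node 8→5 (fail-walked)
i=6 'e': node 5→6  emit P2@[5:6],P5@[6:6]
i=7 'e': node 6→15 (fail-walked)  emit P5@[7:7]
i=8 'd': node 15→1 (fail-walked)
i=9 'a': node 1→2
i=10 'd': node 2→4  emit P1@[8:10]
i=11 'a': node 4→2 (fail-walked)
i=12 'a': node 2→5 (fail-walked)
i=13 'e': node 5→6  emit P2@[12:13],P5@[13:13]
i=14 'a': node 6→16 (fail-walked)  emit P6@[13:14]
i=15 'e': node 16→6 (fail-walked)  emit P2@[14:15],P5@[15:15]
i=16 'e': node 6→15 (fail-walked)  emit P5@[16:16]
i=17 'a': node 15→16  emit P6@[16:17]
i=18 'a': node 16→5 (fail-walked)
i=19 'd': node 5→1 (fail-walked)
i=20 'a': node 1→2
i=21 'd': node 2→4  emit P1@[19:21]
i=22 'd': node 4→1 (fail-walked)
i=23 'e': node 1→15 (fail-walked)  emit P5@[23:23]
i=24 'a': node 15→16  emit P6@[23:24]
i=25 'e': node 16→6 (fail-walked)  emit P2@[24:25],P5@[25:25]
i=26 'c': node 6→7 (fail-walked)
i=27 'a': node 7→8  emit P3@[26:27]
i=28 'e': node 8→6 (fail-walked)  emit P2@[27:28],P5@[28:28]
i=29 'b': node 6→9 (fail-walked)
i=30 'c': node 9→10
i=31 'e': node 10→11  emit P5@[31:31]
i=32 'c': node 11→12
i=33 'e': node 12→13  emit P5@[33:33]
i=34 'a': node 13→14  emit P4@[29:34],P6@[33:34]
i=35 'a': node 14→5 (fail-walked)
i=36 'd': node 5→1 (fail-walked)
i=37 'b': node 1→9 (fail-walked)
i=38 'c': node 9→10
i=39 'e': node 10→11  emit P5@[39:39]
i=40 'c': node 11→12
i=41 'e': node 12→13  emit P5@[41:41]
i=42 'a': node 13→14  emit P4@[37:42],P6@[41:42]
i=43 'b': node 14→9 (fail-walked)
i=44 'c': node 9→10
i=45 'e': node 10→11  emit P5@[45:45]
i=46 'c': node 11→12
i=47 'e': node 12→13  emit P5@[47:47]
i=48 'a': node 13→14  emit P4@[43:48],P6@[47:48]
i=49 'b': node 14→9 (fail-walked)
i=50 'c': node 9→10
i=51 'b': node 10→9 (fail-walked)
i=52 'c': node 9→10
i=53 'c': node 10→7 (fail-walked)
i=54 'a': node 7→8  emit P3@[53:54]
i=55 'e': node 8→6 (fail-walked)  emit P2@[54:55],P5@[55:55]
i=56 'e': node 6→15 (fail-walked)  emit P5@[56:56]

Matches: [[1,3],[4,3],[6,2],[6,5],[7,5],[10,1],[13,2],[13,5],[14,6],[15,2],[15,5],[16,5],[17,6],[21,1],[23,5],[24,6],[25,2],[25,5],[27,3],[28,2],[28,5],[31,5],[33,5],[34,4],[34,6],[39,5],[41,5],[42,4],[42,6],[45,5],[47,5],[48,4],[48,6],[54,3],[55,2],[55,5],[56,5]]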